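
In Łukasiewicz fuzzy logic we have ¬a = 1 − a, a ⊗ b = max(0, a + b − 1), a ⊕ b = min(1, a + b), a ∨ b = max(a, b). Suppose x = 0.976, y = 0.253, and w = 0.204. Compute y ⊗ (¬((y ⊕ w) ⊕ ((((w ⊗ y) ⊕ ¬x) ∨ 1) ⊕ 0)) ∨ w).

y ⊕ w = min(1, 0.253 + 0.204) = min(1, 0.457) = 0.457
w ⊗ y = max(0, 0.204 + 0.253 − 1) = max(0, -0.543) = 0.000
¬x = 1 − 0.976 = 0.024
(w ⊗ y) ⊕ ¬x = min(1, 0.000 + 0.024) = min(1, 0.024) = 0.024
((w ⊗ y) ⊕ ¬x) ∨ 1 = max(0.024, 1.000) = 1.000
(((w ⊗ y) ⊕ ¬x) ∨ 1) ⊕ 0 = min(1, 1.000 + 0.000) = min(1, 1.000) = 1.000
(y ⊕ w) ⊕ ((((w ⊗ y) ⊕ ¬x) ∨ 1) ⊕ 0) = min(1, 0.457 + 1.000) = min(1, 1.457) = 1.000
¬((y ⊕ w) ⊕ ((((w ⊗ y) ⊕ ¬x) ∨ 1) ⊕ 0)) = 1 − 1.000 = 0.000
¬((y ⊕ w) ⊕ ((((w ⊗ y) ⊕ ¬x) ∨ 1) ⊕ 0)) ∨ w = max(0.000, 0.204) = 0.204
y ⊗ (¬((y ⊕ w) ⊕ ((((w ⊗ y) ⊕ ¬x) ∨ 1) ⊕ 0)) ∨ w) = max(0, 0.253 + 0.204 − 1) = max(0, -0.543) = 0.000

0.000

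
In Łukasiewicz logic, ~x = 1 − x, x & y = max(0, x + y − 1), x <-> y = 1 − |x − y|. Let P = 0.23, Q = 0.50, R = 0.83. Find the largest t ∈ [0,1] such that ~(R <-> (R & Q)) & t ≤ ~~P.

R & Q = max(0, 0.83 + 0.50 − 1) = max(0, 0.33) = 0.33
R <-> (R & Q) = 1 − |0.83 − 0.33| = 1 − 0.50 = 0.50
~(R <-> (R & Q)) = 1 − 0.50 = 0.50
So the left factor is ~(R <-> (R & Q)) = 0.50.
~P = 1 − 0.23 = 0.77
~~P = 1 − 0.77 = 0.23
So the right-hand bound is ~~P = 0.23.
The residuum of the Łukasiewicz t-norm gives the supremum: min(1, 1 − 0.50 + 0.23).
1 − 0.50 + 0.23 = 0.73, so t = min(1, 0.73) = 0.73.
Check: 0.50 & 0.73 = max(0, 0.23) = 0.23 ≤ 0.23.

0.73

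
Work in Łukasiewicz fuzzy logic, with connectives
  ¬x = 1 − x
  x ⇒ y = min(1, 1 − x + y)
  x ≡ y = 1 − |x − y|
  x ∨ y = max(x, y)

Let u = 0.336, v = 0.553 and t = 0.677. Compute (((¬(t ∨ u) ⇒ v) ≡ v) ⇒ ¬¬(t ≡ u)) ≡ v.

t ∨ u = max(0.677, 0.336) = 0.677
¬(t ∨ u) = 1 − 0.677 = 0.323
¬(t ∨ u) ⇒ v = min(1, 1 − 0.323 + 0.553) = min(1, 1.230) = 1.000
(¬(t ∨ u) ⇒ v) ≡ v = 1 − |1.000 − 0.553| = 1 − 0.447 = 0.553
t ≡ u = 1 − |0.677 − 0.336| = 1 − 0.341 = 0.659
¬(t ≡ u) = 1 − 0.659 = 0.341
¬¬(t ≡ u) = 1 − 0.341 = 0.659
((¬(t ∨ u) ⇒ v) ≡ v) ⇒ ¬¬(t ≡ u) = min(1, 1 − 0.553 + 0.659) = min(1, 1.106) = 1.000
(((¬(t ∨ u) ⇒ v) ≡ v) ⇒ ¬¬(t ≡ u)) ≡ v = 1 − |1.000 − 0.553| = 1 − 0.447 = 0.553

0.553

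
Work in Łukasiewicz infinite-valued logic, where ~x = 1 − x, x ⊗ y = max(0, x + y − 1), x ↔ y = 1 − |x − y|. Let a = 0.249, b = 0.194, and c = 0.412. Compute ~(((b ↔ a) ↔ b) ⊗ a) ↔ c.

0.412

b ↔ a = 1 − |0.194 − 0.249| = 1 − 0.055 = 0.945
(b ↔ a) ↔ b = 1 − |0.945 − 0.194| = 1 − 0.751 = 0.249
((b ↔ a) ↔ b) ⊗ a = max(0, 0.249 + 0.249 − 1) = max(0, -0.502) = 0.000
~(((b ↔ a) ↔ b) ⊗ a) = 1 − 0.000 = 1.000
~(((b ↔ a) ↔ b) ⊗ a) ↔ c = 1 − |1.000 − 0.412| = 1 − 0.588 = 0.412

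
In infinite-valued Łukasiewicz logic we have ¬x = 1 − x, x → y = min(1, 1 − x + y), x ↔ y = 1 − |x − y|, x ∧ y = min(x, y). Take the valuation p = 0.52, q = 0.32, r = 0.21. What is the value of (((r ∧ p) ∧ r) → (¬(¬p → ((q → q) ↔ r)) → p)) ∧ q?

r ∧ p = min(0.21, 0.52) = 0.21
(r ∧ p) ∧ r = min(0.21, 0.21) = 0.21
¬p = 1 − 0.52 = 0.48
q → q = min(1, 1 − 0.32 + 0.32) = min(1, 1.00) = 1.00
(q → q) ↔ r = 1 − |1.00 − 0.21| = 1 − 0.79 = 0.21
¬p → ((q → q) ↔ r) = min(1, 1 − 0.48 + 0.21) = min(1, 0.73) = 0.73
¬(¬p → ((q → q) ↔ r)) = 1 − 0.73 = 0.27
¬(¬p → ((q → q) ↔ r)) → p = min(1, 1 − 0.27 + 0.52) = min(1, 1.25) = 1.00
((r ∧ p) ∧ r) → (¬(¬p → ((q → q) ↔ r)) → p) = min(1, 1 − 0.21 + 1.00) = min(1, 1.79) = 1.00
(((r ∧ p) ∧ r) → (¬(¬p → ((q → q) ↔ r)) → p)) ∧ q = min(1.00, 0.32) = 0.32

0.32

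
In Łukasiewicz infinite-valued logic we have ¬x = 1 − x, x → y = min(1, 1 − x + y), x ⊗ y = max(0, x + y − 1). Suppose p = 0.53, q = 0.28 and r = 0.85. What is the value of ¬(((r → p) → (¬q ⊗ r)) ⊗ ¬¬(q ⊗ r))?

r → p = min(1, 1 − 0.85 + 0.53) = min(1, 0.68) = 0.68
¬q = 1 − 0.28 = 0.72
¬q ⊗ r = max(0, 0.72 + 0.85 − 1) = max(0, 0.57) = 0.57
(r → p) → (¬q ⊗ r) = min(1, 1 − 0.68 + 0.57) = min(1, 0.89) = 0.89
q ⊗ r = max(0, 0.28 + 0.85 − 1) = max(0, 0.13) = 0.13
¬(q ⊗ r) = 1 − 0.13 = 0.87
¬¬(q ⊗ r) = 1 − 0.87 = 0.13
((r → p) → (¬q ⊗ r)) ⊗ ¬¬(q ⊗ r) = max(0, 0.89 + 0.13 − 1) = max(0, 0.02) = 0.02
¬(((r → p) → (¬q ⊗ r)) ⊗ ¬¬(q ⊗ r)) = 1 − 0.02 = 0.98

0.98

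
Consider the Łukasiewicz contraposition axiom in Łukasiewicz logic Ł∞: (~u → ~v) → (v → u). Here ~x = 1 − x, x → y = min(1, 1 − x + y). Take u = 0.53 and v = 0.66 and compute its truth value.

1.00

~u = 1 − 0.53 = 0.47
~v = 1 − 0.66 = 0.34
~u → ~v = min(1, 1 − 0.47 + 0.34) = min(1, 0.87) = 0.87
v → u = min(1, 1 − 0.66 + 0.53) = min(1, 0.87) = 0.87
(~u → ~v) → (v → u) = min(1, 1 − 0.87 + 0.87) = min(1, 1.00) = 1.00
(As expected: an axiom of Ł∞, always 1.)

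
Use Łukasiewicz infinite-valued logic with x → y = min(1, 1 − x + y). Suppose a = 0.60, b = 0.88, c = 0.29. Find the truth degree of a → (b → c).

0.81

b → c = min(1, 1 − 0.88 + 0.29) = min(1, 0.41) = 0.41
a → (b → c) = min(1, 1 − 0.60 + 0.41) = min(1, 0.81) = 0.81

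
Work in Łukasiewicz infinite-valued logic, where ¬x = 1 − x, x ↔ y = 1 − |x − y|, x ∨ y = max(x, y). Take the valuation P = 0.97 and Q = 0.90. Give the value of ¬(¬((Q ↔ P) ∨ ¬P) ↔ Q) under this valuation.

0.83

Q ↔ P = 1 − |0.90 − 0.97| = 1 − 0.07 = 0.93
¬P = 1 − 0.97 = 0.03
(Q ↔ P) ∨ ¬P = max(0.93, 0.03) = 0.93
¬((Q ↔ P) ∨ ¬P) = 1 − 0.93 = 0.07
¬((Q ↔ P) ∨ ¬P) ↔ Q = 1 − |0.07 − 0.90| = 1 − 0.83 = 0.17
¬(¬((Q ↔ P) ∨ ¬P) ↔ Q) = 1 − 0.17 = 0.83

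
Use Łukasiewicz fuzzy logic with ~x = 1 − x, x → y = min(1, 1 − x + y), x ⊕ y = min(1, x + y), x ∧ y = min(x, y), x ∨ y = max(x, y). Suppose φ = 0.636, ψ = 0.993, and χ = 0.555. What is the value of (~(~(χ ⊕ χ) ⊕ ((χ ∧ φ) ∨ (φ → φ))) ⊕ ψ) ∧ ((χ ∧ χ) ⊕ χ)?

0.993

χ ⊕ χ = min(1, 0.555 + 0.555) = min(1, 1.110) = 1.000
~(χ ⊕ χ) = 1 − 1.000 = 0.000
χ ∧ φ = min(0.555, 0.636) = 0.555
φ → φ = min(1, 1 − 0.636 + 0.636) = min(1, 1.000) = 1.000
(χ ∧ φ) ∨ (φ → φ) = max(0.555, 1.000) = 1.000
~(χ ⊕ χ) ⊕ ((χ ∧ φ) ∨ (φ → φ)) = min(1, 0.000 + 1.000) = min(1, 1.000) = 1.000
~(~(χ ⊕ χ) ⊕ ((χ ∧ φ) ∨ (φ → φ))) = 1 − 1.000 = 0.000
~(~(χ ⊕ χ) ⊕ ((χ ∧ φ) ∨ (φ → φ))) ⊕ ψ = min(1, 0.000 + 0.993) = min(1, 0.993) = 0.993
χ ∧ χ = min(0.555, 0.555) = 0.555
(χ ∧ χ) ⊕ χ = min(1, 0.555 + 0.555) = min(1, 1.110) = 1.000
(~(~(χ ⊕ χ) ⊕ ((χ ∧ φ) ∨ (φ → φ))) ⊕ ψ) ∧ ((χ ∧ χ) ⊕ χ) = min(0.993, 1.000) = 0.993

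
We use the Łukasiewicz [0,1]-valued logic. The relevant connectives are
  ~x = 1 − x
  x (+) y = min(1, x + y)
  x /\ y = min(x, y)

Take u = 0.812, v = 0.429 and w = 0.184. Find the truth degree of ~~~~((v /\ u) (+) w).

v /\ u = min(0.429, 0.812) = 0.429
(v /\ u) (+) w = min(1, 0.429 + 0.184) = min(1, 0.613) = 0.613
~((v /\ u) (+) w) = 1 − 0.613 = 0.387
~~((v /\ u) (+) w) = 1 − 0.387 = 0.613
~~~((v /\ u) (+) w) = 1 − 0.613 = 0.387
~~~~((v /\ u) (+) w) = 1 − 0.387 = 0.613

0.613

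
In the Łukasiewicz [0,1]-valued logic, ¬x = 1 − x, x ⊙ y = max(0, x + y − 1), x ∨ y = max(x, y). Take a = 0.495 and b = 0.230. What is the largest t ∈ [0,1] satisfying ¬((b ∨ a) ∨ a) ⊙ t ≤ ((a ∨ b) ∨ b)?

0.990

b ∨ a = max(0.230, 0.495) = 0.495
(b ∨ a) ∨ a = max(0.495, 0.495) = 0.495
¬((b ∨ a) ∨ a) = 1 − 0.495 = 0.505
So the left factor is ¬((b ∨ a) ∨ a) = 0.505.
a ∨ b = max(0.495, 0.230) = 0.495
(a ∨ b) ∨ b = max(0.495, 0.230) = 0.495
So the right-hand bound is (a ∨ b) ∨ b = 0.495.
The residuum of the Łukasiewicz t-norm gives the supremum: min(1, 1 − 0.505 + 0.495).
1 − 0.505 + 0.495 = 0.990, so t = min(1, 0.990) = 0.990.
Check: 0.505 ⊙ 0.990 = max(0, 0.495) = 0.495 ≤ 0.495.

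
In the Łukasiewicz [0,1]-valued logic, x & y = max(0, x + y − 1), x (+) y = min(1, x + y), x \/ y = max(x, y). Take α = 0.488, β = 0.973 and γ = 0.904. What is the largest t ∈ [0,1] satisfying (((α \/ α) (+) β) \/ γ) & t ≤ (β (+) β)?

α \/ α = max(0.488, 0.488) = 0.488
(α \/ α) (+) β = min(1, 0.488 + 0.973) = min(1, 1.461) = 1.000
((α \/ α) (+) β) \/ γ = max(1.000, 0.904) = 1.000
So the left factor is ((α \/ α) (+) β) \/ γ = 1.000.
β (+) β = min(1, 0.973 + 0.973) = min(1, 1.946) = 1.000
So the right-hand bound is β (+) β = 1.000.
The residuum of the Łukasiewicz t-norm gives the supremum: min(1, 1 − 1.000 + 1.000).
1 − 1.000 + 1.000 = 1.000, so t = min(1, 1.000) = 1.000.
Check: 1.000 & 1.000 = max(0, 1.000) = 1.000 ≤ 1.000.

1.000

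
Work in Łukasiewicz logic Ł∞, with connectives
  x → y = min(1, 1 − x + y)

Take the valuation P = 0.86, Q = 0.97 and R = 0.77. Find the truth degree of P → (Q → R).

0.94

Q → R = min(1, 1 − 0.97 + 0.77) = min(1, 0.80) = 0.80
P → (Q → R) = min(1, 1 − 0.86 + 0.80) = min(1, 0.94) = 0.94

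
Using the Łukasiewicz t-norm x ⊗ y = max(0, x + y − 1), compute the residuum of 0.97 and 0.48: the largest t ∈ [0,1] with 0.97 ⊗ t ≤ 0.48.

The residuum of the Łukasiewicz t-norm gives the supremum: min(1, 1 − 0.97 + 0.48).
1 − 0.97 + 0.48 = 0.51, so t = min(1, 0.51) = 0.51.
Check: 0.97 ⊗ 0.51 = max(0, 0.48) = 0.48 ≤ 0.48.

0.51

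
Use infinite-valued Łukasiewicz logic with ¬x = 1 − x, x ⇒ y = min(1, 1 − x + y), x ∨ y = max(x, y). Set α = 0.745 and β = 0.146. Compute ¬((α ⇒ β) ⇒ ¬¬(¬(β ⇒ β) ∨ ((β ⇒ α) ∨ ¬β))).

α ⇒ β = min(1, 1 − 0.745 + 0.146) = min(1, 0.401) = 0.401
β ⇒ β = min(1, 1 − 0.146 + 0.146) = min(1, 1.000) = 1.000
¬(β ⇒ β) = 1 − 1.000 = 0.000
β ⇒ α = min(1, 1 − 0.146 + 0.745) = min(1, 1.599) = 1.000
¬β = 1 − 0.146 = 0.854
(β ⇒ α) ∨ ¬β = max(1.000, 0.854) = 1.000
¬(β ⇒ β) ∨ ((β ⇒ α) ∨ ¬β) = max(0.000, 1.000) = 1.000
¬(¬(β ⇒ β) ∨ ((β ⇒ α) ∨ ¬β)) = 1 − 1.000 = 0.000
¬¬(¬(β ⇒ β) ∨ ((β ⇒ α) ∨ ¬β)) = 1 − 0.000 = 1.000
(α ⇒ β) ⇒ ¬¬(¬(β ⇒ β) ∨ ((β ⇒ α) ∨ ¬β)) = min(1, 1 − 0.401 + 1.000) = min(1, 1.599) = 1.000
¬((α ⇒ β) ⇒ ¬¬(¬(β ⇒ β) ∨ ((β ⇒ α) ∨ ¬β))) = 1 − 1.000 = 0.000

0.000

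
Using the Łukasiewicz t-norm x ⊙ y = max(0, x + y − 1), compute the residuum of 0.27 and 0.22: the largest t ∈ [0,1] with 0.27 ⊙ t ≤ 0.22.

0.95

The residuum of the Łukasiewicz t-norm gives the supremum: min(1, 1 − 0.27 + 0.22).
1 − 0.27 + 0.22 = 0.95, so t = min(1, 0.95) = 0.95.
Check: 0.27 ⊙ 0.95 = max(0, 0.22) = 0.22 ≤ 0.22.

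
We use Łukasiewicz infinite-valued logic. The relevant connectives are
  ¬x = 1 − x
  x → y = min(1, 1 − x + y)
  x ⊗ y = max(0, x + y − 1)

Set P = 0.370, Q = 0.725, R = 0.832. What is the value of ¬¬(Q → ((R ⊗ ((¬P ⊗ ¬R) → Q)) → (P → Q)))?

1.000

¬P = 1 − 0.370 = 0.630
¬R = 1 − 0.832 = 0.168
¬P ⊗ ¬R = max(0, 0.630 + 0.168 − 1) = max(0, -0.202) = 0.000
(¬P ⊗ ¬R) → Q = min(1, 1 − 0.000 + 0.725) = min(1, 1.725) = 1.000
R ⊗ ((¬P ⊗ ¬R) → Q) = max(0, 0.832 + 1.000 − 1) = max(0, 0.832) = 0.832
P → Q = min(1, 1 − 0.370 + 0.725) = min(1, 1.355) = 1.000
(R ⊗ ((¬P ⊗ ¬R) → Q)) → (P → Q) = min(1, 1 − 0.832 + 1.000) = min(1, 1.168) = 1.000
Q → ((R ⊗ ((¬P ⊗ ¬R) → Q)) → (P → Q)) = min(1, 1 − 0.725 + 1.000) = min(1, 1.275) = 1.000
¬(Q → ((R ⊗ ((¬P ⊗ ¬R) → Q)) → (P → Q))) = 1 − 1.000 = 0.000
¬¬(Q → ((R ⊗ ((¬P ⊗ ¬R) → Q)) → (P → Q))) = 1 − 0.000 = 1.000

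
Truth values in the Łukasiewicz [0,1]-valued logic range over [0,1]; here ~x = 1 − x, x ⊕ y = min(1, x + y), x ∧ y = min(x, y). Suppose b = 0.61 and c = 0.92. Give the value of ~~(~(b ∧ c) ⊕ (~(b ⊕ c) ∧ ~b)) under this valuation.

b ∧ c = min(0.61, 0.92) = 0.61
~(b ∧ c) = 1 − 0.61 = 0.39
b ⊕ c = min(1, 0.61 + 0.92) = min(1, 1.53) = 1.00
~(b ⊕ c) = 1 − 1.00 = 0.00
~b = 1 − 0.61 = 0.39
~(b ⊕ c) ∧ ~b = min(0.00, 0.39) = 0.00
~(b ∧ c) ⊕ (~(b ⊕ c) ∧ ~b) = min(1, 0.39 + 0.00) = min(1, 0.39) = 0.39
~(~(b ∧ c) ⊕ (~(b ⊕ c) ∧ ~b)) = 1 − 0.39 = 0.61
~~(~(b ∧ c) ⊕ (~(b ⊕ c) ∧ ~b)) = 1 − 0.61 = 0.39

0.39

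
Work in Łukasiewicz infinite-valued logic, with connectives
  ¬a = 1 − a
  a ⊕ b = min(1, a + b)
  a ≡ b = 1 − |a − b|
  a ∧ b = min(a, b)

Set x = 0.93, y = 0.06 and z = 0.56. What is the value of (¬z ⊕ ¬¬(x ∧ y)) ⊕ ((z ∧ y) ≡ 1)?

¬z = 1 − 0.56 = 0.44
x ∧ y = min(0.93, 0.06) = 0.06
¬(x ∧ y) = 1 − 0.06 = 0.94
¬¬(x ∧ y) = 1 − 0.94 = 0.06
¬z ⊕ ¬¬(x ∧ y) = min(1, 0.44 + 0.06) = min(1, 0.50) = 0.50
z ∧ y = min(0.56, 0.06) = 0.06
(z ∧ y) ≡ 1 = 1 − |0.06 − 1.00| = 1 − 0.94 = 0.06
(¬z ⊕ ¬¬(x ∧ y)) ⊕ ((z ∧ y) ≡ 1) = min(1, 0.50 + 0.06) = min(1, 0.56) = 0.56

0.56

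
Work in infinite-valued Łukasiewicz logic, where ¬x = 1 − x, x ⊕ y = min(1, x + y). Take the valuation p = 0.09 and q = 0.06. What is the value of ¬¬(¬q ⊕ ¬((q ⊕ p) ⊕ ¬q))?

0.94

¬q = 1 − 0.06 = 0.94
q ⊕ p = min(1, 0.06 + 0.09) = min(1, 0.15) = 0.15
(q ⊕ p) ⊕ ¬q = min(1, 0.15 + 0.94) = min(1, 1.09) = 1.00
¬((q ⊕ p) ⊕ ¬q) = 1 − 1.00 = 0.00
¬q ⊕ ¬((q ⊕ p) ⊕ ¬q) = min(1, 0.94 + 0.00) = min(1, 0.94) = 0.94
¬(¬q ⊕ ¬((q ⊕ p) ⊕ ¬q)) = 1 − 0.94 = 0.06
¬¬(¬q ⊕ ¬((q ⊕ p) ⊕ ¬q)) = 1 − 0.06 = 0.94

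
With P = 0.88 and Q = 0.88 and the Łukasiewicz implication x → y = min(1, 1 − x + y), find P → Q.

P → Q = min(1, 1 − 0.88 + 0.88) = min(1, 1.00) = 1.00
For comparison, the Gödel implication (1 if x ≤ y else y) would give 1.00.

1.00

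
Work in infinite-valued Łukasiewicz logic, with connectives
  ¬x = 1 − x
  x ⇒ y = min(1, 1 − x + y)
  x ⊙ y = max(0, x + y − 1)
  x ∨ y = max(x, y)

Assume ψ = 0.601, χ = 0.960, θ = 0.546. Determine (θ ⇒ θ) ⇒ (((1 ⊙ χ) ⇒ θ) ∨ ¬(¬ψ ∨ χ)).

0.586

θ ⇒ θ = min(1, 1 − 0.546 + 0.546) = min(1, 1.000) = 1.000
1 ⊙ χ = max(0, 1.000 + 0.960 − 1) = max(0, 0.960) = 0.960
(1 ⊙ χ) ⇒ θ = min(1, 1 − 0.960 + 0.546) = min(1, 0.586) = 0.586
¬ψ = 1 − 0.601 = 0.399
¬ψ ∨ χ = max(0.399, 0.960) = 0.960
¬(¬ψ ∨ χ) = 1 − 0.960 = 0.040
((1 ⊙ χ) ⇒ θ) ∨ ¬(¬ψ ∨ χ) = max(0.586, 0.040) = 0.586
(θ ⇒ θ) ⇒ (((1 ⊙ χ) ⇒ θ) ∨ ¬(¬ψ ∨ χ)) = min(1, 1 − 1.000 + 0.586) = min(1, 0.586) = 0.586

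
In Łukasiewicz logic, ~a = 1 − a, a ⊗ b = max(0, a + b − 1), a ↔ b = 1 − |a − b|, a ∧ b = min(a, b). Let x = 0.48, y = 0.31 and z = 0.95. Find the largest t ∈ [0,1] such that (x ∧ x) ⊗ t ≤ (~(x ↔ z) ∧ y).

x ∧ x = min(0.48, 0.48) = 0.48
So the left factor is x ∧ x = 0.48.
x ↔ z = 1 − |0.48 − 0.95| = 1 − 0.47 = 0.53
~(x ↔ z) = 1 − 0.53 = 0.47
~(x ↔ z) ∧ y = min(0.47, 0.31) = 0.31
So the right-hand bound is ~(x ↔ z) ∧ y = 0.31.
The residuum of the Łukasiewicz t-norm gives the supremum: min(1, 1 − 0.48 + 0.31).
1 − 0.48 + 0.31 = 0.83, so t = min(1, 0.83) = 0.83.
Check: 0.48 ⊗ 0.83 = max(0, 0.31) = 0.31 ≤ 0.31.

0.83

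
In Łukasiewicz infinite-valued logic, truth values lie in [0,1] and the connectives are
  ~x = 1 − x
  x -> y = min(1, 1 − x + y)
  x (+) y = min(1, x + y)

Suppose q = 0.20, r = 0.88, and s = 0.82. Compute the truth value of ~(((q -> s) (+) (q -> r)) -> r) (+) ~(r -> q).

q -> s = min(1, 1 − 0.20 + 0.82) = min(1, 1.62) = 1.00
q -> r = min(1, 1 − 0.20 + 0.88) = min(1, 1.68) = 1.00
(q -> s) (+) (q -> r) = min(1, 1.00 + 1.00) = min(1, 2.00) = 1.00
((q -> s) (+) (q -> r)) -> r = min(1, 1 − 1.00 + 0.88) = min(1, 0.88) = 0.88
~(((q -> s) (+) (q -> r)) -> r) = 1 − 0.88 = 0.12
r -> q = min(1, 1 − 0.88 + 0.20) = min(1, 0.32) = 0.32
~(r -> q) = 1 − 0.32 = 0.68
~(((q -> s) (+) (q -> r)) -> r) (+) ~(r -> q) = min(1, 0.12 + 0.68) = min(1, 0.80) = 0.80

0.80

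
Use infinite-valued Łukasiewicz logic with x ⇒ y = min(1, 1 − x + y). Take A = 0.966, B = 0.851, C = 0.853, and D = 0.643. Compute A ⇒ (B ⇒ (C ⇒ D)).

C ⇒ D = min(1, 1 − 0.853 + 0.643) = min(1, 0.790) = 0.790
B ⇒ (C ⇒ D) = min(1, 1 − 0.851 + 0.790) = min(1, 0.939) = 0.939
A ⇒ (B ⇒ (C ⇒ D)) = min(1, 1 − 0.966 + 0.939) = min(1, 0.973) = 0.973

0.973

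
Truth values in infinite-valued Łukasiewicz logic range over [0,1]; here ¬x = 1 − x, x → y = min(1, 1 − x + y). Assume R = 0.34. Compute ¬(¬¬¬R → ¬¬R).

0.32

¬R = 1 − 0.34 = 0.66
¬¬R = 1 − 0.66 = 0.34
¬¬¬R = 1 − 0.34 = 0.66
¬¬¬R → ¬¬R = min(1, 1 − 0.66 + 0.34) = min(1, 0.68) = 0.68
¬(¬¬¬R → ¬¬R) = 1 − 0.68 = 0.32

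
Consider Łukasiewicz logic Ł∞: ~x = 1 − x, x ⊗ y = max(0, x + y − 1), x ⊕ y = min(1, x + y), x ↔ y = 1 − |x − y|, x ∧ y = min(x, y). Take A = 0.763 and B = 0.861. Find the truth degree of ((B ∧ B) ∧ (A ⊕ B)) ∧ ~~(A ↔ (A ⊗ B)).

B ∧ B = min(0.861, 0.861) = 0.861
A ⊕ B = min(1, 0.763 + 0.861) = min(1, 1.624) = 1.000
(B ∧ B) ∧ (A ⊕ B) = min(0.861, 1.000) = 0.861
A ⊗ B = max(0, 0.763 + 0.861 − 1) = max(0, 0.624) = 0.624
A ↔ (A ⊗ B) = 1 − |0.763 − 0.624| = 1 − 0.139 = 0.861
~(A ↔ (A ⊗ B)) = 1 − 0.861 = 0.139
~~(A ↔ (A ⊗ B)) = 1 − 0.139 = 0.861
((B ∧ B) ∧ (A ⊕ B)) ∧ ~~(A ↔ (A ⊗ B)) = min(0.861, 0.861) = 0.861

0.861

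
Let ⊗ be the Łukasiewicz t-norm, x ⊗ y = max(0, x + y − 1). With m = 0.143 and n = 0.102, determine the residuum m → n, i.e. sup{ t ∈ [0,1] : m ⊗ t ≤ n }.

The residuum of the Łukasiewicz t-norm gives the supremum: min(1, 1 − 0.143 + 0.102).
1 − 0.143 + 0.102 = 0.959, so t = min(1, 0.959) = 0.959.
Check: 0.143 ⊗ 0.959 = max(0, 0.102) = 0.102 ≤ 0.102.

0.959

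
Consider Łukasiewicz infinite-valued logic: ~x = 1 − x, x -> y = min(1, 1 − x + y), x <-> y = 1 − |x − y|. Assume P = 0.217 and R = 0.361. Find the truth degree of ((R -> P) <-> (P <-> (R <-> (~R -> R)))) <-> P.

0.495

R -> P = min(1, 1 − 0.361 + 0.217) = min(1, 0.856) = 0.856
~R = 1 − 0.361 = 0.639
~R -> R = min(1, 1 − 0.639 + 0.361) = min(1, 0.722) = 0.722
R <-> (~R -> R) = 1 − |0.361 − 0.722| = 1 − 0.361 = 0.639
P <-> (R <-> (~R -> R)) = 1 − |0.217 − 0.639| = 1 − 0.422 = 0.578
(R -> P) <-> (P <-> (R <-> (~R -> R))) = 1 − |0.856 − 0.578| = 1 − 0.278 = 0.722
((R -> P) <-> (P <-> (R <-> (~R -> R)))) <-> P = 1 − |0.722 − 0.217| = 1 − 0.505 = 0.495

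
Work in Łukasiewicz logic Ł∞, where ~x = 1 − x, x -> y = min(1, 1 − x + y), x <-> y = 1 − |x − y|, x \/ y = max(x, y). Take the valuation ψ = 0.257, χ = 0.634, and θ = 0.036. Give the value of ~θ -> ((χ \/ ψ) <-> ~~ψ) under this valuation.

0.659

~θ = 1 − 0.036 = 0.964
χ \/ ψ = max(0.634, 0.257) = 0.634
~ψ = 1 − 0.257 = 0.743
~~ψ = 1 − 0.743 = 0.257
(χ \/ ψ) <-> ~~ψ = 1 − |0.634 − 0.257| = 1 − 0.377 = 0.623
~θ -> ((χ \/ ψ) <-> ~~ψ) = min(1, 1 − 0.964 + 0.623) = min(1, 0.659) = 0.659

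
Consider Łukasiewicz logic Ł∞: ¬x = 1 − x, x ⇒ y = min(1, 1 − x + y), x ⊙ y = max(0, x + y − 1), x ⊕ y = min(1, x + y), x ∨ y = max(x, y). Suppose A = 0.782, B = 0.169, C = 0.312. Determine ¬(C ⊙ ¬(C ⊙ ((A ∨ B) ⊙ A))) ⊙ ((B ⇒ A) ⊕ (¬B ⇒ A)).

A ∨ B = max(0.782, 0.169) = 0.782
(A ∨ B) ⊙ A = max(0, 0.782 + 0.782 − 1) = max(0, 0.564) = 0.564
C ⊙ ((A ∨ B) ⊙ A) = max(0, 0.312 + 0.564 − 1) = max(0, -0.124) = 0.000
¬(C ⊙ ((A ∨ B) ⊙ A)) = 1 − 0.000 = 1.000
C ⊙ ¬(C ⊙ ((A ∨ B) ⊙ A)) = max(0, 0.312 + 1.000 − 1) = max(0, 0.312) = 0.312
¬(C ⊙ ¬(C ⊙ ((A ∨ B) ⊙ A))) = 1 − 0.312 = 0.688
B ⇒ A = min(1, 1 − 0.169 + 0.782) = min(1, 1.613) = 1.000
¬B = 1 − 0.169 = 0.831
¬B ⇒ A = min(1, 1 − 0.831 + 0.782) = min(1, 0.951) = 0.951
(B ⇒ A) ⊕ (¬B ⇒ A) = min(1, 1.000 + 0.951) = min(1, 1.951) = 1.000
¬(C ⊙ ¬(C ⊙ ((A ∨ B) ⊙ A))) ⊙ ((B ⇒ A) ⊕ (¬B ⇒ A)) = max(0, 0.688 + 1.000 − 1) = max(0, 0.688) = 0.688

0.688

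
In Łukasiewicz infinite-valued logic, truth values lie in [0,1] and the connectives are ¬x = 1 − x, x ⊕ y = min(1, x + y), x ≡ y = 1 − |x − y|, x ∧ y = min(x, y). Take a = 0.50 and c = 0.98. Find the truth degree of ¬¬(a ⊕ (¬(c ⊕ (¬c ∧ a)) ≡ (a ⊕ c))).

0.50

¬c = 1 − 0.98 = 0.02
¬c ∧ a = min(0.02, 0.50) = 0.02
c ⊕ (¬c ∧ a) = min(1, 0.98 + 0.02) = min(1, 1.00) = 1.00
¬(c ⊕ (¬c ∧ a)) = 1 − 1.00 = 0.00
a ⊕ c = min(1, 0.50 + 0.98) = min(1, 1.48) = 1.00
¬(c ⊕ (¬c ∧ a)) ≡ (a ⊕ c) = 1 − |0.00 − 1.00| = 1 − 1.00 = 0.00
a ⊕ (¬(c ⊕ (¬c ∧ a)) ≡ (a ⊕ c)) = min(1, 0.50 + 0.00) = min(1, 0.50) = 0.50
¬(a ⊕ (¬(c ⊕ (¬c ∧ a)) ≡ (a ⊕ c))) = 1 − 0.50 = 0.50
¬¬(a ⊕ (¬(c ⊕ (¬c ∧ a)) ≡ (a ⊕ c))) = 1 − 0.50 = 0.50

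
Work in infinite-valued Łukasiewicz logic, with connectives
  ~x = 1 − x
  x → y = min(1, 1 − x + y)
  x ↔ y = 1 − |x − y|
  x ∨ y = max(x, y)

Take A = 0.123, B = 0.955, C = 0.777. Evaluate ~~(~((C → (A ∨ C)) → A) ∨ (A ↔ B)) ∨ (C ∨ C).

A ∨ C = max(0.123, 0.777) = 0.777
C → (A ∨ C) = min(1, 1 − 0.777 + 0.777) = min(1, 1.000) = 1.000
(C → (A ∨ C)) → A = min(1, 1 − 1.000 + 0.123) = min(1, 0.123) = 0.123
~((C → (A ∨ C)) → A) = 1 − 0.123 = 0.877
A ↔ B = 1 − |0.123 − 0.955| = 1 − 0.832 = 0.168
~((C → (A ∨ C)) → A) ∨ (A ↔ B) = max(0.877, 0.168) = 0.877
~(~((C → (A ∨ C)) → A) ∨ (A ↔ B)) = 1 − 0.877 = 0.123
~~(~((C → (A ∨ C)) → A) ∨ (A ↔ B)) = 1 − 0.123 = 0.877
C ∨ C = max(0.777, 0.777) = 0.777
~~(~((C → (A ∨ C)) → A) ∨ (A ↔ B)) ∨ (C ∨ C) = max(0.877, 0.777) = 0.877

0.877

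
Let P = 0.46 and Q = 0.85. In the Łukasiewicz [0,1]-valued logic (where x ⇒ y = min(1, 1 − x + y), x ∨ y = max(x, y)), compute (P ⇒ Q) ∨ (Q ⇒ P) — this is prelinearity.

1.00

P ⇒ Q = min(1, 1 − 0.46 + 0.85) = min(1, 1.39) = 1.00
Q ⇒ P = min(1, 1 − 0.85 + 0.46) = min(1, 0.61) = 0.61
(P ⇒ Q) ∨ (Q ⇒ P) = max(1.00, 0.61) = 1.00
(As expected: a Ł∞-tautology — holds in every MV-chain.)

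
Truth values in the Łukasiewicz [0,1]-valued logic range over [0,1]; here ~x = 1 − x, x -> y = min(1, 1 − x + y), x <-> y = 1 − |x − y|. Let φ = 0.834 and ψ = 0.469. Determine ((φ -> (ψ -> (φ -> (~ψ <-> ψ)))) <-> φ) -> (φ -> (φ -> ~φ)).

0.664

~ψ = 1 − 0.469 = 0.531
~ψ <-> ψ = 1 − |0.531 − 0.469| = 1 − 0.062 = 0.938
φ -> (~ψ <-> ψ) = min(1, 1 − 0.834 + 0.938) = min(1, 1.104) = 1.000
ψ -> (φ -> (~ψ <-> ψ)) = min(1, 1 − 0.469 + 1.000) = min(1, 1.531) = 1.000
φ -> (ψ -> (φ -> (~ψ <-> ψ))) = min(1, 1 − 0.834 + 1.000) = min(1, 1.166) = 1.000
(φ -> (ψ -> (φ -> (~ψ <-> ψ)))) <-> φ = 1 − |1.000 − 0.834| = 1 − 0.166 = 0.834
~φ = 1 − 0.834 = 0.166
φ -> ~φ = min(1, 1 − 0.834 + 0.166) = min(1, 0.332) = 0.332
φ -> (φ -> ~φ) = min(1, 1 − 0.834 + 0.332) = min(1, 0.498) = 0.498
((φ -> (ψ -> (φ -> (~ψ <-> ψ)))) <-> φ) -> (φ -> (φ -> ~φ)) = min(1, 1 − 0.834 + 0.498) = min(1, 0.664) = 0.664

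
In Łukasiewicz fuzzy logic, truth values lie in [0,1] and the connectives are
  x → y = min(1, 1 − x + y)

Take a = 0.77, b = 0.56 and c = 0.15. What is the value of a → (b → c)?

b → c = min(1, 1 − 0.56 + 0.15) = min(1, 0.59) = 0.59
a → (b → c) = min(1, 1 − 0.77 + 0.59) = min(1, 0.82) = 0.82

0.82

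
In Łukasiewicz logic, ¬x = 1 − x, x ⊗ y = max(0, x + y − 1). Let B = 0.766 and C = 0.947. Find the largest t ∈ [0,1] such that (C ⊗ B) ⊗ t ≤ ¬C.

C ⊗ B = max(0, 0.947 + 0.766 − 1) = max(0, 0.713) = 0.713
So the left factor is C ⊗ B = 0.713.
¬C = 1 − 0.947 = 0.053
So the right-hand bound is ¬C = 0.053.
The residuum of the Łukasiewicz t-norm gives the supremum: min(1, 1 − 0.713 + 0.053).
1 − 0.713 + 0.053 = 0.340, so t = min(1, 0.340) = 0.340.
Check: 0.713 ⊗ 0.340 = max(0, 0.053) = 0.053 ≤ 0.053.

0.340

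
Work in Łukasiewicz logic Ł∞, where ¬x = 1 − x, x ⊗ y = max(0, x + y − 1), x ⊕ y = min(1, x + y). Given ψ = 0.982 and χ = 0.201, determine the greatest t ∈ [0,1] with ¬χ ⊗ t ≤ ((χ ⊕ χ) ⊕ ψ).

¬χ = 1 − 0.201 = 0.799
So the left factor is ¬χ = 0.799.
χ ⊕ χ = min(1, 0.201 + 0.201) = min(1, 0.402) = 0.402
(χ ⊕ χ) ⊕ ψ = min(1, 0.402 + 0.982) = min(1, 1.384) = 1.000
So the right-hand bound is (χ ⊕ χ) ⊕ ψ = 1.000.
The residuum of the Łukasiewicz t-norm gives the supremum: min(1, 1 − 0.799 + 1.000).
1 − 0.799 + 1.000 = 1.201, so t = min(1, 1.201) = 1.000.
Check: 0.799 ⊗ 1.000 = max(0, 0.799) = 0.799 ≤ 1.000.

1.000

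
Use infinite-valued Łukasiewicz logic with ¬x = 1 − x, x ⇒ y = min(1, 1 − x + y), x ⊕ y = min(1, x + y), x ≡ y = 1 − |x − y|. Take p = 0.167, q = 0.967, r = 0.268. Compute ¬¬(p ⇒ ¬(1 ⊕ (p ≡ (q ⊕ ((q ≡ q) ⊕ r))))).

q ≡ q = 1 − |0.967 − 0.967| = 1 − 0.000 = 1.000
(q ≡ q) ⊕ r = min(1, 1.000 + 0.268) = min(1, 1.268) = 1.000
q ⊕ ((q ≡ q) ⊕ r) = min(1, 0.967 + 1.000) = min(1, 1.967) = 1.000
p ≡ (q ⊕ ((q ≡ q) ⊕ r)) = 1 − |0.167 − 1.000| = 1 − 0.833 = 0.167
1 ⊕ (p ≡ (q ⊕ ((q ≡ q) ⊕ r))) = min(1, 1.000 + 0.167) = min(1, 1.167) = 1.000
¬(1 ⊕ (p ≡ (q ⊕ ((q ≡ q) ⊕ r)))) = 1 − 1.000 = 0.000
p ⇒ ¬(1 ⊕ (p ≡ (q ⊕ ((q ≡ q) ⊕ r)))) = min(1, 1 − 0.167 + 0.000) = min(1, 0.833) = 0.833
¬(p ⇒ ¬(1 ⊕ (p ≡ (q ⊕ ((q ≡ q) ⊕ r))))) = 1 − 0.833 = 0.167
¬¬(p ⇒ ¬(1 ⊕ (p ≡ (q ⊕ ((q ≡ q) ⊕ r))))) = 1 − 0.167 = 0.833

0.833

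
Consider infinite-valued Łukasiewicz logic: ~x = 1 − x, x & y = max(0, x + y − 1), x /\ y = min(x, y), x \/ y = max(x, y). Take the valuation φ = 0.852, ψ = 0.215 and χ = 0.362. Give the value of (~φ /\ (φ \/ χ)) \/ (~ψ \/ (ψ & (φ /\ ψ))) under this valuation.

0.785

~φ = 1 − 0.852 = 0.148
φ \/ χ = max(0.852, 0.362) = 0.852
~φ /\ (φ \/ χ) = min(0.148, 0.852) = 0.148
~ψ = 1 − 0.215 = 0.785
φ /\ ψ = min(0.852, 0.215) = 0.215
ψ & (φ /\ ψ) = max(0, 0.215 + 0.215 − 1) = max(0, -0.570) = 0.000
~ψ \/ (ψ & (φ /\ ψ)) = max(0.785, 0.000) = 0.785
(~φ /\ (φ \/ χ)) \/ (~ψ \/ (ψ & (φ /\ ψ))) = max(0.148, 0.785) = 0.785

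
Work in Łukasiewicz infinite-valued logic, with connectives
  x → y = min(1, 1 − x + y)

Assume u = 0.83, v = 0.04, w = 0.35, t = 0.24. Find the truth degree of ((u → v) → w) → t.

u → v = min(1, 1 − 0.83 + 0.04) = min(1, 0.21) = 0.21
(u → v) → w = min(1, 1 − 0.21 + 0.35) = min(1, 1.14) = 1.00
((u → v) → w) → t = min(1, 1 − 1.00 + 0.24) = min(1, 0.24) = 0.24

0.24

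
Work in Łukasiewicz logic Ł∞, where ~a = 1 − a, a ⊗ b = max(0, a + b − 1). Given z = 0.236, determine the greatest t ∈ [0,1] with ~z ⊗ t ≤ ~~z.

~z = 1 − 0.236 = 0.764
So the left factor is ~z = 0.764.
~~z = 1 − 0.764 = 0.236
So the right-hand bound is ~~z = 0.236.
The residuum of the Łukasiewicz t-norm gives the supremum: min(1, 1 − 0.764 + 0.236).
1 − 0.764 + 0.236 = 0.472, so t = min(1, 0.472) = 0.472.
Check: 0.764 ⊗ 0.472 = max(0, 0.236) = 0.236 ≤ 0.236.

0.472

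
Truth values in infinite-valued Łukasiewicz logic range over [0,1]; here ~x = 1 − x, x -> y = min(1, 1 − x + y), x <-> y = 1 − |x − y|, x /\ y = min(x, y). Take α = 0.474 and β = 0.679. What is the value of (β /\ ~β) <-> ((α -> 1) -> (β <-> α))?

~β = 1 − 0.679 = 0.321
β /\ ~β = min(0.679, 0.321) = 0.321
α -> 1 = min(1, 1 − 0.474 + 1.000) = min(1, 1.526) = 1.000
β <-> α = 1 − |0.679 − 0.474| = 1 − 0.205 = 0.795
(α -> 1) -> (β <-> α) = min(1, 1 − 1.000 + 0.795) = min(1, 0.795) = 0.795
(β /\ ~β) <-> ((α -> 1) -> (β <-> α)) = 1 − |0.321 − 0.795| = 1 − 0.474 = 0.526

0.526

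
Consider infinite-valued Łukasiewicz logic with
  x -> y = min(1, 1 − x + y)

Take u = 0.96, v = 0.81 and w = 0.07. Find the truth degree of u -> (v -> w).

0.30

v -> w = min(1, 1 − 0.81 + 0.07) = min(1, 0.26) = 0.26
u -> (v -> w) = min(1, 1 − 0.96 + 0.26) = min(1, 0.30) = 0.30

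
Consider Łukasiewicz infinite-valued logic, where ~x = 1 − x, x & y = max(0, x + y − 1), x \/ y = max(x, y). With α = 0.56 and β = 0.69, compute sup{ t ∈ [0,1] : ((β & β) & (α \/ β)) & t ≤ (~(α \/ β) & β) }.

0.93

β & β = max(0, 0.69 + 0.69 − 1) = max(0, 0.38) = 0.38
α \/ β = max(0.56, 0.69) = 0.69
(β & β) & (α \/ β) = max(0, 0.38 + 0.69 − 1) = max(0, 0.07) = 0.07
So the left factor is (β & β) & (α \/ β) = 0.07.
~(α \/ β) = 1 − 0.69 = 0.31
~(α \/ β) & β = max(0, 0.31 + 0.69 − 1) = max(0, 0.00) = 0.00
So the right-hand bound is ~(α \/ β) & β = 0.00.
The residuum of the Łukasiewicz t-norm gives the supremum: min(1, 1 − 0.07 + 0.00).
1 − 0.07 + 0.00 = 0.93, so t = min(1, 0.93) = 0.93.
Check: 0.07 & 0.93 = max(0, 0.00) = 0.00 ≤ 0.00.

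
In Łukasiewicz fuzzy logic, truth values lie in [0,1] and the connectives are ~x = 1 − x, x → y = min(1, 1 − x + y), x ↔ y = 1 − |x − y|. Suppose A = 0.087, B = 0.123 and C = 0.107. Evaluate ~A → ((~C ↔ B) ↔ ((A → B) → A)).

~A = 1 − 0.087 = 0.913
~C = 1 − 0.107 = 0.893
~C ↔ B = 1 − |0.893 − 0.123| = 1 − 0.770 = 0.230
A → B = min(1, 1 − 0.087 + 0.123) = min(1, 1.036) = 1.000
(A → B) → A = min(1, 1 − 1.000 + 0.087) = min(1, 0.087) = 0.087
(~C ↔ B) ↔ ((A → B) → A) = 1 − |0.230 − 0.087| = 1 − 0.143 = 0.857
~A → ((~C ↔ B) ↔ ((A → B) → A)) = min(1, 1 − 0.913 + 0.857) = min(1, 0.944) = 0.944

0.944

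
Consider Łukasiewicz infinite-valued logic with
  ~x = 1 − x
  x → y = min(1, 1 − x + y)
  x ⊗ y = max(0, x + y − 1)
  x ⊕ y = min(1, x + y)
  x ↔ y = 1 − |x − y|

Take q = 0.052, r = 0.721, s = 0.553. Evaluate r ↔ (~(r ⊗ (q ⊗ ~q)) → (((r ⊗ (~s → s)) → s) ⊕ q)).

~q = 1 − 0.052 = 0.948
q ⊗ ~q = max(0, 0.052 + 0.948 − 1) = max(0, 0.000) = 0.000
r ⊗ (q ⊗ ~q) = max(0, 0.721 + 0.000 − 1) = max(0, -0.279) = 0.000
~(r ⊗ (q ⊗ ~q)) = 1 − 0.000 = 1.000
~s = 1 − 0.553 = 0.447
~s → s = min(1, 1 − 0.447 + 0.553) = min(1, 1.106) = 1.000
r ⊗ (~s → s) = max(0, 0.721 + 1.000 − 1) = max(0, 0.721) = 0.721
(r ⊗ (~s → s)) → s = min(1, 1 − 0.721 + 0.553) = min(1, 0.832) = 0.832
((r ⊗ (~s → s)) → s) ⊕ q = min(1, 0.832 + 0.052) = min(1, 0.884) = 0.884
~(r ⊗ (q ⊗ ~q)) → (((r ⊗ (~s → s)) → s) ⊕ q) = min(1, 1 − 1.000 + 0.884) = min(1, 0.884) = 0.884
r ↔ (~(r ⊗ (q ⊗ ~q)) → (((r ⊗ (~s → s)) → s) ⊕ q)) = 1 − |0.721 − 0.884| = 1 − 0.163 = 0.837

0.837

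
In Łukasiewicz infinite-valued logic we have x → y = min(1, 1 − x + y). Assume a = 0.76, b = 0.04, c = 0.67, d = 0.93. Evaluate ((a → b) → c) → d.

0.93

a → b = min(1, 1 − 0.76 + 0.04) = min(1, 0.28) = 0.28
(a → b) → c = min(1, 1 − 0.28 + 0.67) = min(1, 1.39) = 1.00
((a → b) → c) → d = min(1, 1 − 1.00 + 0.93) = min(1, 0.93) = 0.93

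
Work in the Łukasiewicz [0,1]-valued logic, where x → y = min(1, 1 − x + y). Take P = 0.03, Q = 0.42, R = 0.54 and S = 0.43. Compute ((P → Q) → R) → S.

0.89

P → Q = min(1, 1 − 0.03 + 0.42) = min(1, 1.39) = 1.00
(P → Q) → R = min(1, 1 − 1.00 + 0.54) = min(1, 0.54) = 0.54
((P → Q) → R) → S = min(1, 1 − 0.54 + 0.43) = min(1, 0.89) = 0.89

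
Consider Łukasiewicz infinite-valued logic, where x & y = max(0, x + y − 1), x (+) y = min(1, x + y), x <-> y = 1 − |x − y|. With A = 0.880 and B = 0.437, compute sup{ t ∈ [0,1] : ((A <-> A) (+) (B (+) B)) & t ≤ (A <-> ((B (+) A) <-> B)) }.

0.557

A <-> A = 1 − |0.880 − 0.880| = 1 − 0.000 = 1.000
B (+) B = min(1, 0.437 + 0.437) = min(1, 0.874) = 0.874
(A <-> A) (+) (B (+) B) = min(1, 1.000 + 0.874) = min(1, 1.874) = 1.000
So the left factor is (A <-> A) (+) (B (+) B) = 1.000.
B (+) A = min(1, 0.437 + 0.880) = min(1, 1.317) = 1.000
(B (+) A) <-> B = 1 − |1.000 − 0.437| = 1 − 0.563 = 0.437
A <-> ((B (+) A) <-> B) = 1 − |0.880 − 0.437| = 1 − 0.443 = 0.557
So the right-hand bound is A <-> ((B (+) A) <-> B) = 0.557.
The residuum of the Łukasiewicz t-norm gives the supremum: min(1, 1 − 1.000 + 0.557).
1 − 1.000 + 0.557 = 0.557, so t = min(1, 0.557) = 0.557.
Check: 1.000 & 0.557 = max(0, 0.557) = 0.557 ≤ 0.557.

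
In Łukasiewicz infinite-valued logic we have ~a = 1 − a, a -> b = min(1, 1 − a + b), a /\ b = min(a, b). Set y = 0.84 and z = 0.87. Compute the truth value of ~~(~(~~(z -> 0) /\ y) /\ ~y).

0.16

z -> 0 = min(1, 1 − 0.87 + 0.00) = min(1, 0.13) = 0.13
~(z -> 0) = 1 − 0.13 = 0.87
~~(z -> 0) = 1 − 0.87 = 0.13
~~(z -> 0) /\ y = min(0.13, 0.84) = 0.13
~(~~(z -> 0) /\ y) = 1 − 0.13 = 0.87
~y = 1 − 0.84 = 0.16
~(~~(z -> 0) /\ y) /\ ~y = min(0.87, 0.16) = 0.16
~(~(~~(z -> 0) /\ y) /\ ~y) = 1 − 0.16 = 0.84
~~(~(~~(z -> 0) /\ y) /\ ~y) = 1 − 0.84 = 0.16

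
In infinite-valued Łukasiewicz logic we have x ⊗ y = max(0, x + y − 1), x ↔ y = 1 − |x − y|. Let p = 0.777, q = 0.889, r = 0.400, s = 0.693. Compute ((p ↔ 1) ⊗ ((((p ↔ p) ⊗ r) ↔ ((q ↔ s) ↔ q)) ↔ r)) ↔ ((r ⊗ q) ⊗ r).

0.308

p ↔ 1 = 1 − |0.777 − 1.000| = 1 − 0.223 = 0.777
p ↔ p = 1 − |0.777 − 0.777| = 1 − 0.000 = 1.000
(p ↔ p) ⊗ r = max(0, 1.000 + 0.400 − 1) = max(0, 0.400) = 0.400
q ↔ s = 1 − |0.889 − 0.693| = 1 − 0.196 = 0.804
(q ↔ s) ↔ q = 1 − |0.804 − 0.889| = 1 − 0.085 = 0.915
((p ↔ p) ⊗ r) ↔ ((q ↔ s) ↔ q) = 1 − |0.400 − 0.915| = 1 − 0.515 = 0.485
(((p ↔ p) ⊗ r) ↔ ((q ↔ s) ↔ q)) ↔ r = 1 − |0.485 − 0.400| = 1 − 0.085 = 0.915
(p ↔ 1) ⊗ ((((p ↔ p) ⊗ r) ↔ ((q ↔ s) ↔ q)) ↔ r) = max(0, 0.777 + 0.915 − 1) = max(0, 0.692) = 0.692
r ⊗ q = max(0, 0.400 + 0.889 − 1) = max(0, 0.289) = 0.289
(r ⊗ q) ⊗ r = max(0, 0.289 + 0.400 − 1) = max(0, -0.311) = 0.000
((p ↔ 1) ⊗ ((((p ↔ p) ⊗ r) ↔ ((q ↔ s) ↔ q)) ↔ r)) ↔ ((r ⊗ q) ⊗ r) = 1 − |0.692 − 0.000| = 1 − 0.692 = 0.308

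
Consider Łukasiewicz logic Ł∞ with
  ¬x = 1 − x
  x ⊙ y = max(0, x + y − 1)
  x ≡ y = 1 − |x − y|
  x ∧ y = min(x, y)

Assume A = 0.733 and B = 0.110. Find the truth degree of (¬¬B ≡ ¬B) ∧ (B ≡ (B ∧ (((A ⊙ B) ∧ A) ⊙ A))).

0.220

¬B = 1 − 0.110 = 0.890
¬¬B = 1 − 0.890 = 0.110
¬¬B ≡ ¬B = 1 − |0.110 − 0.890| = 1 − 0.780 = 0.220
A ⊙ B = max(0, 0.733 + 0.110 − 1) = max(0, -0.157) = 0.000
(A ⊙ B) ∧ A = min(0.000, 0.733) = 0.000
((A ⊙ B) ∧ A) ⊙ A = max(0, 0.000 + 0.733 − 1) = max(0, -0.267) = 0.000
B ∧ (((A ⊙ B) ∧ A) ⊙ A) = min(0.110, 0.000) = 0.000
B ≡ (B ∧ (((A ⊙ B) ∧ A) ⊙ A)) = 1 − |0.110 − 0.000| = 1 − 0.110 = 0.890
(¬¬B ≡ ¬B) ∧ (B ≡ (B ∧ (((A ⊙ B) ∧ A) ⊙ A))) = min(0.220, 0.890) = 0.220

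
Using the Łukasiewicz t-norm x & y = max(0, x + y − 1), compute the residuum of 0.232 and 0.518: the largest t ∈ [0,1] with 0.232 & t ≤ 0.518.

The residuum of the Łukasiewicz t-norm gives the supremum: min(1, 1 − 0.232 + 0.518).
1 − 0.232 + 0.518 = 1.286, so t = min(1, 1.286) = 1.000.
Check: 0.232 & 1.000 = max(0, 0.232) = 0.232 ≤ 0.518.

1.000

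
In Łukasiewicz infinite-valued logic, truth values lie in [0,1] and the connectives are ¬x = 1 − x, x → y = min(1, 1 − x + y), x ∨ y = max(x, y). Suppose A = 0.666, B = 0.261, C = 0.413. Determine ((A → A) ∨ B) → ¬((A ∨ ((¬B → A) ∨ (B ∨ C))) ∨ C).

A → A = min(1, 1 − 0.666 + 0.666) = min(1, 1.000) = 1.000
(A → A) ∨ B = max(1.000, 0.261) = 1.000
¬B = 1 − 0.261 = 0.739
¬B → A = min(1, 1 − 0.739 + 0.666) = min(1, 0.927) = 0.927
B ∨ C = max(0.261, 0.413) = 0.413
(¬B → A) ∨ (B ∨ C) = max(0.927, 0.413) = 0.927
A ∨ ((¬B → A) ∨ (B ∨ C)) = max(0.666, 0.927) = 0.927
(A ∨ ((¬B → A) ∨ (B ∨ C))) ∨ C = max(0.927, 0.413) = 0.927
¬((A ∨ ((¬B → A) ∨ (B ∨ C))) ∨ C) = 1 − 0.927 = 0.073
((A → A) ∨ B) → ¬((A ∨ ((¬B → A) ∨ (B ∨ C))) ∨ C) = min(1, 1 − 1.000 + 0.073) = min(1, 0.073) = 0.073

0.073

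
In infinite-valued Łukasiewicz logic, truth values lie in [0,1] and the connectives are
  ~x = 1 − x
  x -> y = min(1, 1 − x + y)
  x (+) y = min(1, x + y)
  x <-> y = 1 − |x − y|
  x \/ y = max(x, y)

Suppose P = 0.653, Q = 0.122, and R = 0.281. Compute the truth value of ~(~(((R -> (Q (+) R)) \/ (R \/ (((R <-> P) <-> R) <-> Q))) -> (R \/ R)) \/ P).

Q (+) R = min(1, 0.122 + 0.281) = min(1, 0.403) = 0.403
R -> (Q (+) R) = min(1, 1 − 0.281 + 0.403) = min(1, 1.122) = 1.000
R <-> P = 1 − |0.281 − 0.653| = 1 − 0.372 = 0.628
(R <-> P) <-> R = 1 − |0.628 − 0.281| = 1 − 0.347 = 0.653
((R <-> P) <-> R) <-> Q = 1 − |0.653 − 0.122| = 1 − 0.531 = 0.469
R \/ (((R <-> P) <-> R) <-> Q) = max(0.281, 0.469) = 0.469
(R -> (Q (+) R)) \/ (R \/ (((R <-> P) <-> R) <-> Q)) = max(1.000, 0.469) = 1.000
R \/ R = max(0.281, 0.281) = 0.281
((R -> (Q (+) R)) \/ (R \/ (((R <-> P) <-> R) <-> Q))) -> (R \/ R) = min(1, 1 − 1.000 + 0.281) = min(1, 0.281) = 0.281
~(((R -> (Q (+) R)) \/ (R \/ (((R <-> P) <-> R) <-> Q))) -> (R \/ R)) = 1 − 0.281 = 0.719
~(((R -> (Q (+) R)) \/ (R \/ (((R <-> P) <-> R) <-> Q))) -> (R \/ R)) \/ P = max(0.719, 0.653) = 0.719
~(~(((R -> (Q (+) R)) \/ (R \/ (((R <-> P) <-> R) <-> Q))) -> (R \/ R)) \/ P) = 1 − 0.719 = 0.281

0.281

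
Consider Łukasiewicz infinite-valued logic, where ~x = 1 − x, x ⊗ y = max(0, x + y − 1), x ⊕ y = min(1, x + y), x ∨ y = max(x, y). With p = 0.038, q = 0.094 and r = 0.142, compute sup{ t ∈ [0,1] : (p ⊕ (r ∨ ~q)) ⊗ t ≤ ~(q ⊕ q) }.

0.868

~q = 1 − 0.094 = 0.906
r ∨ ~q = max(0.142, 0.906) = 0.906
p ⊕ (r ∨ ~q) = min(1, 0.038 + 0.906) = min(1, 0.944) = 0.944
So the left factor is p ⊕ (r ∨ ~q) = 0.944.
q ⊕ q = min(1, 0.094 + 0.094) = min(1, 0.188) = 0.188
~(q ⊕ q) = 1 − 0.188 = 0.812
So the right-hand bound is ~(q ⊕ q) = 0.812.
The residuum of the Łukasiewicz t-norm gives the supremum: min(1, 1 − 0.944 + 0.812).
1 − 0.944 + 0.812 = 0.868, so t = min(1, 0.868) = 0.868.
Check: 0.944 ⊗ 0.868 = max(0, 0.812) = 0.812 ≤ 0.812.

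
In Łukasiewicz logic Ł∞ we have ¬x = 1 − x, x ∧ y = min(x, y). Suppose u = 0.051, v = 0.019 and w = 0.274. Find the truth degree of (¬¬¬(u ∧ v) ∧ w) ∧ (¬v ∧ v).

0.019

u ∧ v = min(0.051, 0.019) = 0.019
¬(u ∧ v) = 1 − 0.019 = 0.981
¬¬(u ∧ v) = 1 − 0.981 = 0.019
¬¬¬(u ∧ v) = 1 − 0.019 = 0.981
¬¬¬(u ∧ v) ∧ w = min(0.981, 0.274) = 0.274
¬v = 1 − 0.019 = 0.981
¬v ∧ v = min(0.981, 0.019) = 0.019
(¬¬¬(u ∧ v) ∧ w) ∧ (¬v ∧ v) = min(0.274, 0.019) = 0.019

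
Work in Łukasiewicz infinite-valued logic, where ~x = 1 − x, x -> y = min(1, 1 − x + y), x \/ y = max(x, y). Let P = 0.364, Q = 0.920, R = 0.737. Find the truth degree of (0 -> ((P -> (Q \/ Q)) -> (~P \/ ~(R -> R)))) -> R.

0.737

Q \/ Q = max(0.920, 0.920) = 0.920
P -> (Q \/ Q) = min(1, 1 − 0.364 + 0.920) = min(1, 1.556) = 1.000
~P = 1 − 0.364 = 0.636
R -> R = min(1, 1 − 0.737 + 0.737) = min(1, 1.000) = 1.000
~(R -> R) = 1 − 1.000 = 0.000
~P \/ ~(R -> R) = max(0.636, 0.000) = 0.636
(P -> (Q \/ Q)) -> (~P \/ ~(R -> R)) = min(1, 1 − 1.000 + 0.636) = min(1, 0.636) = 0.636
0 -> ((P -> (Q \/ Q)) -> (~P \/ ~(R -> R))) = min(1, 1 − 0.000 + 0.636) = min(1, 1.636) = 1.000
(0 -> ((P -> (Q \/ Q)) -> (~P \/ ~(R -> R)))) -> R = min(1, 1 − 1.000 + 0.737) = min(1, 0.737) = 0.737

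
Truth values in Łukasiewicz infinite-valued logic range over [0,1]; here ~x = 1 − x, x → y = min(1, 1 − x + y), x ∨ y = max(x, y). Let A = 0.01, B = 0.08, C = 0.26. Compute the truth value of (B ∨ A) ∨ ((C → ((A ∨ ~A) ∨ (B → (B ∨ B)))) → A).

0.08

B ∨ A = max(0.08, 0.01) = 0.08
~A = 1 − 0.01 = 0.99
A ∨ ~A = max(0.01, 0.99) = 0.99
B ∨ B = max(0.08, 0.08) = 0.08
B → (B ∨ B) = min(1, 1 − 0.08 + 0.08) = min(1, 1.00) = 1.00
(A ∨ ~A) ∨ (B → (B ∨ B)) = max(0.99, 1.00) = 1.00
C → ((A ∨ ~A) ∨ (B → (B ∨ B))) = min(1, 1 − 0.26 + 1.00) = min(1, 1.74) = 1.00
(C → ((A ∨ ~A) ∨ (B → (B ∨ B)))) → A = min(1, 1 − 1.00 + 0.01) = min(1, 0.01) = 0.01
(B ∨ A) ∨ ((C → ((A ∨ ~A) ∨ (B → (B ∨ B)))) → A) = max(0.08, 0.01) = 0.08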